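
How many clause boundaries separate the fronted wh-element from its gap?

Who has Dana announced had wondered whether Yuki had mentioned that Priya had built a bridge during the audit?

"who" is extracted from the subject of "wondered".
Boundaries crossed, outermost first: [Ø] — 1 in total.

1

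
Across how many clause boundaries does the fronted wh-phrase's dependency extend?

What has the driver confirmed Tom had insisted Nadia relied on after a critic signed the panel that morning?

"what" is extracted from the PP object of "relied".
Boundaries crossed, outermost first: [Ø], [Ø] — 2 in total.

2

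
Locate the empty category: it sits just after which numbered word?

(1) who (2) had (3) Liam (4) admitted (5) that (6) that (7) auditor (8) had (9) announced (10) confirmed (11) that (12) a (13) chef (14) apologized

9

The displaced element is "who" (word 1).
It is linked across 2 clause boundaries (that → Ø).
It functions as the subject of "confirmed", so the gap sits immediately after word 9 ("announced").
Base order: Liam had admitted that that auditor had announced who confirmed that a chef apologized.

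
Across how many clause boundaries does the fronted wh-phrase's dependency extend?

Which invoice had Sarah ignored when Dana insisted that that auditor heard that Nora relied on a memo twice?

"which invoice" originates inside the matrix clause — no clause boundary is crossed.

0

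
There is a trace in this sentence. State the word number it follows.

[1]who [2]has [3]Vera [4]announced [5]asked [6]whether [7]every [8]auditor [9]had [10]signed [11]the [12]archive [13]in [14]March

The displaced element is "who" (word 1).
It is linked across 1 clause boundary (Ø).
It functions as the subject of "asked", so the gap sits immediately after word 4 ("announced").
Base order: Vera has announced who asked whether every auditor had signed the archive in March.

4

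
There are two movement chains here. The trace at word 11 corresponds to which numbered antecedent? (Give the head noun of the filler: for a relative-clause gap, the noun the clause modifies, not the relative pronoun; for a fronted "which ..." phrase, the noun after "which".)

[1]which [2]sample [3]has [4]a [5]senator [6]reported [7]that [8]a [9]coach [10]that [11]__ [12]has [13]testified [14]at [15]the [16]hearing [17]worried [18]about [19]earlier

The marked gap is inside the relative clause, the subject of "testified".
Its filler is the head noun "coach" (via "that"), at word 9.
(The other dependency links word 2 to a gap after word 18.)

9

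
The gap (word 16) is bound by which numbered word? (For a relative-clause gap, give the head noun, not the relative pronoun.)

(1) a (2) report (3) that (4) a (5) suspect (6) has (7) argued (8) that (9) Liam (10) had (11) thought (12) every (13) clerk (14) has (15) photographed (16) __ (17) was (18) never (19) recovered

The gap at 16 is the object of "photographed", inside a relative clause.
The relative pronoun is "that" (word 3); it is bound by the head noun immediately before it.
Its filler is the head noun "report", at word 2.

2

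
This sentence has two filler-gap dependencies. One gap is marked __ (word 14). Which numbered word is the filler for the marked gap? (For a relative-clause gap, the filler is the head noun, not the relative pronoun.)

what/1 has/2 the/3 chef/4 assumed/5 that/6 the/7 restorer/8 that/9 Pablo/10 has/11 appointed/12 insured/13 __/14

The marked gap is the direct object of "insured".
Its filler is the fronted wh-phrase "what", at word 1.
(The other dependency links word 8 to a gap after word 12.)

1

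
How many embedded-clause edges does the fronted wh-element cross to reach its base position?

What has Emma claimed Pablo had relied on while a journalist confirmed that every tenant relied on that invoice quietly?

1

"what" is extracted from the PP object of "relied".
Boundaries crossed, outermost first: [Ø] — 1 in total.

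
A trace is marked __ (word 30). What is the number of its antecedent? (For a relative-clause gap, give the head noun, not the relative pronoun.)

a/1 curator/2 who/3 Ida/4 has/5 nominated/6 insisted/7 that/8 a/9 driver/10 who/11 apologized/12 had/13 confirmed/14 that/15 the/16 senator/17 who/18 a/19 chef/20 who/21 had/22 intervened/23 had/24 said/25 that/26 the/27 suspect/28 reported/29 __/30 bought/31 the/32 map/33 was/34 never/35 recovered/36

17

The gap at 30 is the subject of "bought", inside a relative clause.
The relative pronoun is "who" (word 18); it is bound by the head noun immediately before it.
Its filler is the head noun "senator", at word 17.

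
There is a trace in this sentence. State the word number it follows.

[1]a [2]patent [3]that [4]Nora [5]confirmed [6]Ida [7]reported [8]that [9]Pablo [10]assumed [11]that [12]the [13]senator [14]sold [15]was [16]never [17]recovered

The displaced element is "a patent" (word 2).
It is linked across 3 clause boundaries (Ø → that → that).
It functions as the direct object of "sold", so the gap sits immediately after word 14 ("sold").
Base order: Nora confirmed Ida reported that Pablo assumed that the senator sold a patent.

14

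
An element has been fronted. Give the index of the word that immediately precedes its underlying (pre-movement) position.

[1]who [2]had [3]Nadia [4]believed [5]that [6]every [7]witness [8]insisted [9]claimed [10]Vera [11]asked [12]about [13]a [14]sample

The displaced element is "who" (word 1).
It is linked across 2 clause boundaries (that → Ø).
It functions as the subject of "claimed", so the gap sits immediately after word 8 ("insisted").
Base order: Nadia had believed that every witness insisted that who claimed Vera asked about a sample.

8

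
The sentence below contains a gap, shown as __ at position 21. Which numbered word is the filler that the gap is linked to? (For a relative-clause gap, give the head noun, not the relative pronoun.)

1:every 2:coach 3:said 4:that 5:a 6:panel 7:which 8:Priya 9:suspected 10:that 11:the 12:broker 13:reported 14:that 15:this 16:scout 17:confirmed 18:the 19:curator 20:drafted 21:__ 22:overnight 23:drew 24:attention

6

The gap at 21 is the object of "drafted", inside a relative clause.
The relative pronoun is "which" (word 7); it is bound by the head noun immediately before it.
Its filler is the head noun "panel", at word 6.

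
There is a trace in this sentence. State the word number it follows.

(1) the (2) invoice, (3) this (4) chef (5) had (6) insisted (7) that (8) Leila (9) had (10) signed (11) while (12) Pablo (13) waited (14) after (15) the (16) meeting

10

The displaced element is "the invoice" (word 2).
It is linked across 1 clause boundary (that).
It functions as the direct object of "signed", so the gap sits immediately after word 10 ("signed").
Base order: This chef had insisted that Leila had signed the invoice while Pablo waited after the meeting.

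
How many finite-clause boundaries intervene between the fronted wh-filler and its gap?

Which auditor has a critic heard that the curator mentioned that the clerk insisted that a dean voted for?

"which auditor" is extracted from the PP object of "voted".
Boundaries crossed, outermost first: [that], [that], [that] — 3 in total.

3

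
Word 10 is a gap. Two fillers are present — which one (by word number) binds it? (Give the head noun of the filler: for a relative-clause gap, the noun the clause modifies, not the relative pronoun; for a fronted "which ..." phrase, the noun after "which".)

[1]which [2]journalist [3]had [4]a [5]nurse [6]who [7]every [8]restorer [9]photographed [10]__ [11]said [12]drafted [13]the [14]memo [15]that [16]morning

The marked gap is inside the relative clause, the direct object of "photographed".
Its filler is the head noun "nurse" (via "who"), at word 5.
(The other dependency links word 2 to a gap after word 11.)

5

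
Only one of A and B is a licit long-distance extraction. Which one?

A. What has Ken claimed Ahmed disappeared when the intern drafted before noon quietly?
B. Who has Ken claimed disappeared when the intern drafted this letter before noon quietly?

In A, the wh-phrase is extracted from inside an adjunct island (introduced by "when"), which blocks movement.
In B, the extraction path crosses only that-complement boundaries, which are transparent.
So B is grammatical.

B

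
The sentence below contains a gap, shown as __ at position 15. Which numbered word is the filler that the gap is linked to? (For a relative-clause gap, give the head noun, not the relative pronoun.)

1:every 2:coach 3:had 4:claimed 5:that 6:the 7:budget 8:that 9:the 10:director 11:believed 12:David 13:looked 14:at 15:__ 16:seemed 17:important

7

The gap at 15 is the prepositional object of "looked", inside a relative clause.
The relative pronoun is "that" (word 8); it is bound by the head noun immediately before it.
Its filler is the head noun "budget", at word 7.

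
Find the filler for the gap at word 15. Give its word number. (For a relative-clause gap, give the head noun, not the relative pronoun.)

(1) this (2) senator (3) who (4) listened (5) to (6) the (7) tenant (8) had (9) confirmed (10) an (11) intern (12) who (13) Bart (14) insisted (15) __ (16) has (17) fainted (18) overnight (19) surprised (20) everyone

11

The gap at 15 is the subject of "fainted", inside a relative clause.
The relative pronoun is "who" (word 12); it is bound by the head noun immediately before it.
Its filler is the head noun "intern", at word 11.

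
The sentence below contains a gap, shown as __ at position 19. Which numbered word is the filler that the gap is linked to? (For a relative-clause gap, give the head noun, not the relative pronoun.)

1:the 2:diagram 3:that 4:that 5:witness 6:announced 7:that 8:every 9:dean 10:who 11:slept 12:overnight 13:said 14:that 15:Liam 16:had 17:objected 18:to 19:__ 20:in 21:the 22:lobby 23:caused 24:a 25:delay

The gap at 19 is the prepositional object of "objected", inside a relative clause.
The relative pronoun is "that" (word 3); it is bound by the head noun immediately before it.
Its filler is the head noun "diagram", at word 2.

2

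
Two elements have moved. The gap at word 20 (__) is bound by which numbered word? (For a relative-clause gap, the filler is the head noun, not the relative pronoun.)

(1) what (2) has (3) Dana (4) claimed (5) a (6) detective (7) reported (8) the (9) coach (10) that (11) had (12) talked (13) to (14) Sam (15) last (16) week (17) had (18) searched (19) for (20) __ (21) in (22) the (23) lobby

The marked gap is the object of the preposition "for" of "searched".
Its filler is the fronted wh-phrase "what", at word 1.
(The other dependency links word 9 to a gap after word 10.)

1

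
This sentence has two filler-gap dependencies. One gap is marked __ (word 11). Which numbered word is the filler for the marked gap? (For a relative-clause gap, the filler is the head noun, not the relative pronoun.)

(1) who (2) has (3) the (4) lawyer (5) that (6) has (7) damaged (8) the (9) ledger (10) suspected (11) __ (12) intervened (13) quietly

1

The marked gap is the subject of "intervened".
Its filler is the fronted wh-phrase "who", at word 1.
(The other dependency links word 4 to a gap after word 5.)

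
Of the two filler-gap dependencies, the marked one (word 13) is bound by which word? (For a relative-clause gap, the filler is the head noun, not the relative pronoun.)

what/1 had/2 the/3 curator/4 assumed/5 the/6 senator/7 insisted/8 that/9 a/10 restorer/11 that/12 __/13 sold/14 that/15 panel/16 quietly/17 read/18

The marked gap is inside the relative clause, the subject of "sold".
Its filler is the head noun "restorer" (via "that"), at word 11.
(The other dependency links word 1 to a gap after word 18.)

11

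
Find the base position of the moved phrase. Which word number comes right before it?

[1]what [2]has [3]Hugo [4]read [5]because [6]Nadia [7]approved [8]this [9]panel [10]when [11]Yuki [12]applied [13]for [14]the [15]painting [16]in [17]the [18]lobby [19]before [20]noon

4

The displaced element is "what" (word 1).
It functions as the direct object of "read", so the gap sits immediately after word 4 ("read").
Base order: Hugo has read what because Nadia approved this panel when Yuki applied for the painting in the lobby before noon.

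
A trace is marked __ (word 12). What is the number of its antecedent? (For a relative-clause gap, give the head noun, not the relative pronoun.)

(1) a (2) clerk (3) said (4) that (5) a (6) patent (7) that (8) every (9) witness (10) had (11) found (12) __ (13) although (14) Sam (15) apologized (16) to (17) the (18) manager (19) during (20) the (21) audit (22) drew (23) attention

The gap at 12 is the object of "found", inside a relative clause.
The relative pronoun is "that" (word 7); it is bound by the head noun immediately before it.
Its filler is the head noun "patent", at word 6.

6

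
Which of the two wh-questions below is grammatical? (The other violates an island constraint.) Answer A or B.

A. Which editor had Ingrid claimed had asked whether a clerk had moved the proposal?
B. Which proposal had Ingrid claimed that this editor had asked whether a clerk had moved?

A

In B, the wh-phrase is extracted from inside a wh-island (introduced by "whether"), which blocks movement.
In A, the extraction path crosses only that-complement boundaries, which are transparent.
So A is grammatical.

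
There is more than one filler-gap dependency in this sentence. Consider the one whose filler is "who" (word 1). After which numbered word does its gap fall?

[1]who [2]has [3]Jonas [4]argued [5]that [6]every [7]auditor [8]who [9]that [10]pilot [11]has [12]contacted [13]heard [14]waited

The displaced element is "who" (word 1).
It is linked across 2 clause boundaries (that → Ø).
It functions as the subject of "waited", so the gap sits immediately after word 13 ("heard").
Base order: Jonas has argued that every auditor who that pilot has contacted heard that who waited.

13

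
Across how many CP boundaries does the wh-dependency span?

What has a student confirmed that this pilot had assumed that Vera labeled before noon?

2

"what" is extracted from the object of "labeled".
Boundaries crossed, outermost first: [that], [that] — 2 in total.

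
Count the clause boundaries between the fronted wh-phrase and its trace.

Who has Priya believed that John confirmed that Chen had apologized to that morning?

"who" is extracted from the PP object of "apologized".
Boundaries crossed, outermost first: [that], [that] — 2 in total.

2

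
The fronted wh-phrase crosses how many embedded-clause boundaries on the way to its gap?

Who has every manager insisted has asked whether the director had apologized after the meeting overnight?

1

"who" is extracted from the subject of "asked".
Boundaries crossed, outermost first: [Ø] — 1 in total.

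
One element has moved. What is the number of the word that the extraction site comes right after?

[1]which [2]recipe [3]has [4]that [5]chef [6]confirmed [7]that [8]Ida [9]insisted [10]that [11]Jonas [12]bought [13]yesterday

12

The displaced element is "which recipe" (word 2).
It is linked across 2 clause boundaries (that → that).
It functions as the direct object of "bought", so the gap sits immediately after word 12 ("bought").
Base order: That chef has confirmed that Ida insisted that Jonas bought which recipe yesterday.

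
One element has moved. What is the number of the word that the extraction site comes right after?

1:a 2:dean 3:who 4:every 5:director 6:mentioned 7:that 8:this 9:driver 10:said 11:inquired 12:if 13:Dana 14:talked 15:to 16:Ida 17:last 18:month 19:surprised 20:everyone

The displaced element is "a dean" (word 2).
It is linked across 2 clause boundaries (that → Ø).
It functions as the subject of "inquired", so the gap sits immediately after word 10 ("said").
Base order: Every director mentioned that this driver said that a dean inquired if Dana talked to Ida last month.

10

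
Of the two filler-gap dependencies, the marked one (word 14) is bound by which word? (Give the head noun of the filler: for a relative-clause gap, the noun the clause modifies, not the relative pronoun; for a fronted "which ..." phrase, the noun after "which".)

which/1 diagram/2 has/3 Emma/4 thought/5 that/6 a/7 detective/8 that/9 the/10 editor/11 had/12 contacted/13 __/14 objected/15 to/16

The marked gap is inside the relative clause, the direct object of "contacted".
Its filler is the head noun "detective" (via "that"), at word 8.
(The other dependency links word 2 to a gap after word 16.)

8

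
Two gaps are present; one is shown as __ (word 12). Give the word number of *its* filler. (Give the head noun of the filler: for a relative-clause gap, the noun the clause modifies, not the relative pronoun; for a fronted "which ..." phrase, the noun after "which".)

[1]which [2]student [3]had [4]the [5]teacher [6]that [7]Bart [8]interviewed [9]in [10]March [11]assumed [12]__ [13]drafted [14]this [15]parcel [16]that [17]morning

The marked gap is the subject of "drafted".
Its filler is the fronted wh-phrase "which student", at word 2.
(The other dependency links word 5 to a gap after word 8.)

2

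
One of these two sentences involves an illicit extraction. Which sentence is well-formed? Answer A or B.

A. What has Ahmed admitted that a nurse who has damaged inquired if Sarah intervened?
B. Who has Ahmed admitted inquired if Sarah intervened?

B

In A, the wh-phrase is extracted from inside a complex-NP island (relative clause) (introduced by "who"), which blocks movement.
In B, the extraction path crosses only that-complement boundaries, which are transparent.
So B is grammatical.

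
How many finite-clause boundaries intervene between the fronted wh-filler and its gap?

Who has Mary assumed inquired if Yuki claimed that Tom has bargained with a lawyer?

1

"who" is extracted from the subject of "inquired".
Boundaries crossed, outermost first: [Ø] — 1 in total.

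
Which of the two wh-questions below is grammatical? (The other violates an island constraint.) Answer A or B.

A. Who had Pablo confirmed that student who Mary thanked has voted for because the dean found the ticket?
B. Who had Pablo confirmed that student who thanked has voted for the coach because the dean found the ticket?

A

In B, the wh-phrase is extracted from inside a complex-NP island (relative clause) (introduced by "who"), which blocks movement.
In A, the extraction path crosses only that-complement boundaries, which are transparent.
So A is grammatical.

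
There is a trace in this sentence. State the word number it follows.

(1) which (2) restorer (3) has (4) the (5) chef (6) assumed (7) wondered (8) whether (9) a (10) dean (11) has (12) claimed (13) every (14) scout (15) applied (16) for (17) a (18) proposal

6

The displaced element is "which restorer" (word 2).
It is linked across 1 clause boundary (Ø).
It functions as the subject of "wondered", so the gap sits immediately after word 6 ("assumed").
Base order: The chef has assumed that which restorer wondered whether a dean has claimed every scout applied for a proposal.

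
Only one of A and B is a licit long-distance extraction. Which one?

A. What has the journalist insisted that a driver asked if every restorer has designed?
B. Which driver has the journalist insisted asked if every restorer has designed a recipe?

In A, the wh-phrase is extracted from inside a wh-island (introduced by "if"), which blocks movement.
In B, the extraction path crosses only that-complement boundaries, which are transparent.
So B is grammatical.

B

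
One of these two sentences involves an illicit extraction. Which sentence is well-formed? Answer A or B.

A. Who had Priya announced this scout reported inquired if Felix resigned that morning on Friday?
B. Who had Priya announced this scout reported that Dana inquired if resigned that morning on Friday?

In B, the wh-phrase is extracted from inside a wh-island (introduced by "if"), which blocks movement.
In A, the extraction path crosses only that-complement boundaries, which are transparent.
So A is grammatical.

A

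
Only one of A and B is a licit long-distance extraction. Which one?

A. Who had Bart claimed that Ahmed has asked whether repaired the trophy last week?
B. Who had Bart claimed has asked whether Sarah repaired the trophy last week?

B

In A, the wh-phrase is extracted from inside a wh-island (introduced by "whether"), which blocks movement.
In B, the extraction path crosses only that-complement boundaries, which are transparent.
So B is grammatical.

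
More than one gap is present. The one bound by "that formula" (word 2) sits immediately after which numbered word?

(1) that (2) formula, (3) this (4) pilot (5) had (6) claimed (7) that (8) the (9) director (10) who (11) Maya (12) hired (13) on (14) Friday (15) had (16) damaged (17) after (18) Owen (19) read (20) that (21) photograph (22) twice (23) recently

The displaced element is "that formula" (word 2).
It is linked across 1 clause boundary (that).
It functions as the direct object of "damaged", so the gap sits immediately after word 16 ("damaged").
Base order: This pilot had claimed that the director who Maya hired on Friday had damaged that formula after Owen read that photograph twice recently.

16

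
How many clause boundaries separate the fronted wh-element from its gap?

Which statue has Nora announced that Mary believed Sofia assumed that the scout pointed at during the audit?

"which statue" is extracted from the PP object of "pointed".
Boundaries crossed, outermost first: [that], [Ø], [that] — 3 in total.

3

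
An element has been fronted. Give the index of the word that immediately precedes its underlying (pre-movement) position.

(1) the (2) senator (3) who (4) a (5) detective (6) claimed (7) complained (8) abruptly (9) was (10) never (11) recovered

6

The displaced element is "the senator" (word 2).
It is linked across 1 clause boundary (Ø).
It functions as the subject of "complained", so the gap sits immediately after word 6 ("claimed").
Base order: A detective claimed that the senator complained abruptly.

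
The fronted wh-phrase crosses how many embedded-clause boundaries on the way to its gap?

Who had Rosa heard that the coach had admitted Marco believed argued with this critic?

3

"who" is extracted from the subject of "argued".
Boundaries crossed, outermost first: [that], [Ø], [Ø] — 3 in total.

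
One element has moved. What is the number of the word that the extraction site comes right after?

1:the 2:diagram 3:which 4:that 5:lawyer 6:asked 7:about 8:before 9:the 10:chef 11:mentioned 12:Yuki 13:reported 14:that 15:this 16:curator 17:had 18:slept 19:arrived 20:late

The displaced element is "the diagram" (word 2).
It functions as the object of the preposition "about" of "asked", so the gap sits immediately after word 7 ("about").
Base order: That lawyer asked about the diagram before the chef mentioned Yuki reported that this curator had slept.

7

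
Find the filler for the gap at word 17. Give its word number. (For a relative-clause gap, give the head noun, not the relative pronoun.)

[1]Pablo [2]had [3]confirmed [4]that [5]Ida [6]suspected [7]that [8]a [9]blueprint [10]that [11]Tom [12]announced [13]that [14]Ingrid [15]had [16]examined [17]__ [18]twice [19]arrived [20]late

9

The gap at 17 is the object of "examined", inside a relative clause.
The relative pronoun is "that" (word 10); it is bound by the head noun immediately before it.
Its filler is the head noun "blueprint", at word 9.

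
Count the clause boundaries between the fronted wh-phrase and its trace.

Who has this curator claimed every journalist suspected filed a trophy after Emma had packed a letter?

"who" is extracted from the subject of "filed".
Boundaries crossed, outermost first: [Ø], [Ø] — 2 in total.

2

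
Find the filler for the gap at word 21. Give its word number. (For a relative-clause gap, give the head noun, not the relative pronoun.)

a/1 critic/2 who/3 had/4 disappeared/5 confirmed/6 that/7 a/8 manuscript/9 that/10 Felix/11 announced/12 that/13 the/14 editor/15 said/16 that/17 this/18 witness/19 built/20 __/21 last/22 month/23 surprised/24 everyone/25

The gap at 21 is the object of "built", inside a relative clause.
The relative pronoun is "that" (word 10); it is bound by the head noun immediately before it.
Its filler is the head noun "manuscript", at word 9.

9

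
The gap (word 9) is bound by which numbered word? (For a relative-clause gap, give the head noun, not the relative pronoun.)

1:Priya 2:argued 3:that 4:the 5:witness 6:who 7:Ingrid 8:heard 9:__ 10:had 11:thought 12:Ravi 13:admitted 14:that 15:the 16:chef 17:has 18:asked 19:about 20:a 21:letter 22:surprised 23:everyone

The gap at 9 is the subject of "thought", inside a relative clause.
The relative pronoun is "who" (word 6); it is bound by the head noun immediately before it.
Its filler is the head noun "witness", at word 5.

5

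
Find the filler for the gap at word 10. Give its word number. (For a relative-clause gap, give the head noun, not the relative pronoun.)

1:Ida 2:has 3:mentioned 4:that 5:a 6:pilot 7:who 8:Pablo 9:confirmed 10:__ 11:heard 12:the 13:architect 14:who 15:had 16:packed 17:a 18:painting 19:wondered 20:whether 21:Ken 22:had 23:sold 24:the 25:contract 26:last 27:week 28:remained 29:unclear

The gap at 10 is the subject of "heard", inside a relative clause.
The relative pronoun is "who" (word 7); it is bound by the head noun immediately before it.
Its filler is the head noun "pilot", at word 6.

6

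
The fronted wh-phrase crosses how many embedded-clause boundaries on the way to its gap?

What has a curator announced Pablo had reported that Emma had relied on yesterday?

2

"what" is extracted from the PP object of "relied".
Boundaries crossed, outermost first: [Ø], [that] — 2 in total.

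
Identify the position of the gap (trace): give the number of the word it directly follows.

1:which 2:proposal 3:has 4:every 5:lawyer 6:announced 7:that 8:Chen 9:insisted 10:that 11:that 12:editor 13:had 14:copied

14

The displaced element is "which proposal" (word 2).
It is linked across 2 clause boundaries (that → that).
It functions as the direct object of "copied", so the gap sits immediately after word 14 ("copied").
Base order: Every lawyer has announced that Chen insisted that that editor had copied which proposal.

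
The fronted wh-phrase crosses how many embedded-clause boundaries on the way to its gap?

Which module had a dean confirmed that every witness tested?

1

"which module" is extracted from the object of "tested".
Boundaries crossed, outermost first: [that] — 1 in total.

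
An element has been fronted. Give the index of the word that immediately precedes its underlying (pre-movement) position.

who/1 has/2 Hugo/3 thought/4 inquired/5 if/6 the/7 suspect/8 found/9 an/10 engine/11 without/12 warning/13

The displaced element is "who" (word 1).
It is linked across 1 clause boundary (Ø).
It functions as the subject of "inquired", so the gap sits immediately after word 4 ("thought").
Base order: Hugo has thought who inquired if the suspect found an engine without warning.

4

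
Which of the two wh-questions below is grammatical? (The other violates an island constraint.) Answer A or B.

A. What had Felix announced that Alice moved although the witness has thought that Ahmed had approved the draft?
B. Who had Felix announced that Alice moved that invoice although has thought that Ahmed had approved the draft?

In B, the wh-phrase is extracted from inside an adjunct island (introduced by "although"), which blocks movement.
In A, the extraction path crosses only that-complement boundaries, which are transparent.
So A is grammatical.

A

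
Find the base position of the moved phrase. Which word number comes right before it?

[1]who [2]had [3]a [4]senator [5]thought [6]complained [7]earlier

The displaced element is "who" (word 1).
It is linked across 1 clause boundary (Ø).
It functions as the subject of "complained", so the gap sits immediately after word 5 ("thought").
Base order: A senator had thought that who complained earlier.

5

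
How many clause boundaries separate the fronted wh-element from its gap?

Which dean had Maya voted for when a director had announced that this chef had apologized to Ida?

0

"which dean" originates inside the matrix clause — no clause boundary is crossed.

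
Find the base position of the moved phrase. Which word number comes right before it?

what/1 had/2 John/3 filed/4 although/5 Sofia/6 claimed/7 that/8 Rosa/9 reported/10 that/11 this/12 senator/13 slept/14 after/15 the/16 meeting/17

The displaced element is "what" (word 1).
It functions as the direct object of "filed", so the gap sits immediately after word 4 ("filed").
Base order: John had filed what although Sofia claimed that Rosa reported that this senator slept after the meeting.

4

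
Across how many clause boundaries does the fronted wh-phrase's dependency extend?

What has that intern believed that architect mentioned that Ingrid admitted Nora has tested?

3

"what" is extracted from the object of "tested".
Boundaries crossed, outermost first: [Ø], [that], [Ø] — 3 in total.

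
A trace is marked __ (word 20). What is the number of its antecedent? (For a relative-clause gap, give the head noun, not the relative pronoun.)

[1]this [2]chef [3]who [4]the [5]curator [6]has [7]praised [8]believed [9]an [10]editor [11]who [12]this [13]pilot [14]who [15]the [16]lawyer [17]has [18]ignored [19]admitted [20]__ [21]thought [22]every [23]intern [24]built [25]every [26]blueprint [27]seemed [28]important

The gap at 20 is the subject of "thought", inside a relative clause.
The relative pronoun is "who" (word 11); it is bound by the head noun immediately before it.
Its filler is the head noun "editor", at word 10.

10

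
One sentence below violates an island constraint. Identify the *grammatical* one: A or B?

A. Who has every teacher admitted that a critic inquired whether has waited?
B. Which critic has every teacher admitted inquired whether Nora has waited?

B

In A, the wh-phrase is extracted from inside a wh-island (introduced by "whether"), which blocks movement.
In B, the extraction path crosses only that-complement boundaries, which are transparent.
So B is grammatical.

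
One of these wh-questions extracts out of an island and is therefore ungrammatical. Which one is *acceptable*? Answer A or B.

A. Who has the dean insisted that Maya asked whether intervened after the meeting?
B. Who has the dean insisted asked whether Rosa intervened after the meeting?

B

In A, the wh-phrase is extracted from inside a wh-island (introduced by "whether"), which blocks movement.
In B, the extraction path crosses only that-complement boundaries, which are transparent.
So B is grammatical.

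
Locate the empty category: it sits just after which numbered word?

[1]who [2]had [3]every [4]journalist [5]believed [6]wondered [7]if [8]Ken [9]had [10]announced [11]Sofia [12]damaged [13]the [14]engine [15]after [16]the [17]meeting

5

The displaced element is "who" (word 1).
It is linked across 1 clause boundary (Ø).
It functions as the subject of "wondered", so the gap sits immediately after word 5 ("believed").
Base order: Every journalist had believed that who wondered if Ken had announced Sofia damaged the engine after the meeting.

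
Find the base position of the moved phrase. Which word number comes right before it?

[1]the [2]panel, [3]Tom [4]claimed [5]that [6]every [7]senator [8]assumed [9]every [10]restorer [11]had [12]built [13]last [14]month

The displaced element is "the panel" (word 2).
It is linked across 2 clause boundaries (that → Ø).
It functions as the direct object of "built", so the gap sits immediately after word 12 ("built").
Base order: Tom claimed that every senator assumed every restorer had built the panel last month.

12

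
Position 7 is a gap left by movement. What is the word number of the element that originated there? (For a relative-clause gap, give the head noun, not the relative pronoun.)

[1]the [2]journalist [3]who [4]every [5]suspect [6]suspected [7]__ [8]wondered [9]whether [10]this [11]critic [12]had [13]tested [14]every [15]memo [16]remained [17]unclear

2

The gap at 7 is the subject of "wondered", inside a relative clause.
The relative pronoun is "who" (word 3); it is bound by the head noun immediately before it.
Its filler is the head noun "journalist", at word 2.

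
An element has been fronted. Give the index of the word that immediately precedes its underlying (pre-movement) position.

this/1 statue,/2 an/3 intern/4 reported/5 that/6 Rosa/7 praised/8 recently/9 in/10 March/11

8

The displaced element is "this statue" (word 2).
It is linked across 1 clause boundary (that).
It functions as the direct object of "praised", so the gap sits immediately after word 8 ("praised").
Base order: An intern reported that Rosa praised this statue recently in March.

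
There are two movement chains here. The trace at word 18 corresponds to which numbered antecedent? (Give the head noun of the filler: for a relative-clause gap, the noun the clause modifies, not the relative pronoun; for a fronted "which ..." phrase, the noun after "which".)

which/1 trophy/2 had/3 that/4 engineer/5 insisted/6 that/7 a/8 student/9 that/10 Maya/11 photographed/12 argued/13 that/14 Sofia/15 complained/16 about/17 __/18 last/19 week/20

2

The marked gap is the object of the preposition "about" of "complained".
Its filler is the fronted wh-phrase "which trophy", at word 2.
(The other dependency links word 9 to a gap after word 12.)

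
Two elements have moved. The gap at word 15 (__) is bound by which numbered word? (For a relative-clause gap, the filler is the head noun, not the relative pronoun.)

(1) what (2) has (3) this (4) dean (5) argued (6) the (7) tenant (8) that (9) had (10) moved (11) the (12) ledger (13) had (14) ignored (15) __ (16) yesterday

The marked gap is the direct object of "ignored".
Its filler is the fronted wh-phrase "what", at word 1.
(The other dependency links word 7 to a gap after word 8.)

1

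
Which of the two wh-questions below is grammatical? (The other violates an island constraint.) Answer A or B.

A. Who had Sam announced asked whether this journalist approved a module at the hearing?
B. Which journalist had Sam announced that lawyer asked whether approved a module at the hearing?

In B, the wh-phrase is extracted from inside a wh-island (introduced by "whether"), which blocks movement.
In A, the extraction path crosses only that-complement boundaries, which are transparent.
So A is grammatical.

A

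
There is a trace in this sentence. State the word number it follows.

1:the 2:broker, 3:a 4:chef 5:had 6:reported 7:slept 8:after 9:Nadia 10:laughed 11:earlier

6

The displaced element is "the broker" (word 2).
It is linked across 1 clause boundary (Ø).
It functions as the subject of "slept", so the gap sits immediately after word 6 ("reported").
Base order: A chef had reported that the broker slept after Nadia laughed earlier.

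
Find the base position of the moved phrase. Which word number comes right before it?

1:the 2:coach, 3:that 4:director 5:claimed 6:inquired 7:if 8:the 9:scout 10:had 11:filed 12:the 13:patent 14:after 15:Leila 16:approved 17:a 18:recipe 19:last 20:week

5

The displaced element is "the coach" (word 2).
It is linked across 1 clause boundary (Ø).
It functions as the subject of "inquired", so the gap sits immediately after word 5 ("claimed").
Base order: That director claimed that the coach inquired if the scout had filed the patent after Leila approved a recipe last week.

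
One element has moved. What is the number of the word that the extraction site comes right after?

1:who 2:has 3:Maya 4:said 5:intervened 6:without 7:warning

4

The displaced element is "who" (word 1).
It is linked across 1 clause boundary (Ø).
It functions as the subject of "intervened", so the gap sits immediately after word 4 ("said").
Base order: Maya has said who intervened without warning.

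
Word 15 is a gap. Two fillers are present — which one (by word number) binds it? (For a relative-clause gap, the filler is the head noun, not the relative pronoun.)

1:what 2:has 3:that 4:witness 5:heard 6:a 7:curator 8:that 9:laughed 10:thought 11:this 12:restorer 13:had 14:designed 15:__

The marked gap is the direct object of "designed".
Its filler is the fronted wh-phrase "what", at word 1.
(The other dependency links word 7 to a gap after word 8.)

1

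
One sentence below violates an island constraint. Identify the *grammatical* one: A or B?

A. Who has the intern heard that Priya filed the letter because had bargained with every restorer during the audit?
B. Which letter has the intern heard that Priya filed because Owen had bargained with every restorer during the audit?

B

In A, the wh-phrase is extracted from inside an adjunct island (introduced by "because"), which blocks movement.
In B, the extraction path crosses only that-complement boundaries, which are transparent.
So B is grammatical.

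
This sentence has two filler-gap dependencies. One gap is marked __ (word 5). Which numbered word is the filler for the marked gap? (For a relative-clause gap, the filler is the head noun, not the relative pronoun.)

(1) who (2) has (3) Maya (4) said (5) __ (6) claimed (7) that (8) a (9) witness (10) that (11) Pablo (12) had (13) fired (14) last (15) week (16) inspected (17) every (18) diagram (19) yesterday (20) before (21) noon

The marked gap is the subject of "claimed".
Its filler is the fronted wh-phrase "who", at word 1.
(The other dependency links word 9 to a gap after word 13.)

1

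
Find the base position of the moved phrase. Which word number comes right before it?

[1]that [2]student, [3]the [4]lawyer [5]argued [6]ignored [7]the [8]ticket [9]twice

The displaced element is "that student" (word 2).
It is linked across 1 clause boundary (Ø).
It functions as the subject of "ignored", so the gap sits immediately after word 5 ("argued").
Base order: The lawyer argued that that student ignored the ticket twice.

5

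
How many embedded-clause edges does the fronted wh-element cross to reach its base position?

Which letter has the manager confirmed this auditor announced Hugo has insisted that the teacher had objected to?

3

"which letter" is extracted from the PP object of "objected".
Boundaries crossed, outermost first: [Ø], [Ø], [that] — 3 in total.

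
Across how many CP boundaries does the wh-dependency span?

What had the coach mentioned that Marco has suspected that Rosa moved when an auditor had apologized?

"what" is extracted from the object of "moved".
Boundaries crossed, outermost first: [that], [that] — 2 in total.

2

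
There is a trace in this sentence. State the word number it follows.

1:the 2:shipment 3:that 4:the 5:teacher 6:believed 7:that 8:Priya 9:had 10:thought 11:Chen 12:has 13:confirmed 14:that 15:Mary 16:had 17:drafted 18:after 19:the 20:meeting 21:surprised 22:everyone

17

The displaced element is "the shipment" (word 2).
It is linked across 3 clause boundaries (that → Ø → that).
It functions as the direct object of "drafted", so the gap sits immediately after word 17 ("drafted").
Base order: The teacher believed that Priya had thought Chen has confirmed that Mary had drafted the shipment after the meeting.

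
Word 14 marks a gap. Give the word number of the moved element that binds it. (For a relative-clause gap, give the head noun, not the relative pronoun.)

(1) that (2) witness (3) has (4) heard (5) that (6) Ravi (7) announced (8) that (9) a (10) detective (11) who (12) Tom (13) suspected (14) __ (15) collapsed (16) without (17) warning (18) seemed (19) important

10

The gap at 14 is the subject of "collapsed", inside a relative clause.
The relative pronoun is "who" (word 11); it is bound by the head noun immediately before it.
Its filler is the head noun "detective", at word 10.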